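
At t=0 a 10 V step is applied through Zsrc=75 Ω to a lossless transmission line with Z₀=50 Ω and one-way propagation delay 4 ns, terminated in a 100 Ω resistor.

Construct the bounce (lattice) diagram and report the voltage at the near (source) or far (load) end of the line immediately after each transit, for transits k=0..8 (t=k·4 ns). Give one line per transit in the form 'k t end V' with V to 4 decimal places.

Γ_L=0.333333, Γ_S=0.200000; launch V₁=10·50/125=4.000000
k=0 src: V=4.0000
k=1 load: inc=4.000000, refl=4.000000·0.333333=1.3333; V=0.000000+4.000000+1.333333=5.3333
k=2 src: inc=1.333333, refl=1.333333·0.200000=0.2667; V=4.000000+1.333333+0.266667=5.6000
k=3 load: inc=0.266667, refl=0.266667·0.333333=0.0889; V=5.333333+0.266667+0.088889=5.6889
k=4 src: inc=0.088889, refl=0.088889·0.200000=0.0178; V=5.600000+0.088889+0.017778=5.7067
k=5 load: inc=0.017778, refl=0.017778·0.333333=0.0059; V=5.688889+0.017778+0.005926=5.7126
k=6 src: inc=0.005926, refl=0.005926·0.200000=0.0012; V=5.706667+0.005926+0.001185=5.7138
k=7 load: inc=0.001185, refl=0.001185·0.333333=0.0004; V=5.712593+0.001185+0.000395=5.7142
k=8 src: inc=0.000395, refl=0.000395·0.200000=0.0001; V=5.713778+0.000395+0.000079=5.7143

0 0 source 4.0000
1 4 load 5.3333
2 8 source 5.6000
3 12 load 5.6889
4 16 source 5.7067
5 20 load 5.7126
6 24 source 5.7138
7 28 load 5.7142
8 32 source 5.7143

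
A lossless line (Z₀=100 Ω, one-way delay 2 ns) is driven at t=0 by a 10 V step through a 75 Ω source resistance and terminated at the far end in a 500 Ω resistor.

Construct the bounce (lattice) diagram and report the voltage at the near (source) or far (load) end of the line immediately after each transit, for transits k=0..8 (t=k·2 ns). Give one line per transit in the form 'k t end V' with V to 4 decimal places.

0 0 source 5.7143
1 2 load 9.5238
2 4 source 8.9796
3 6 load 8.6168
4 8 source 8.6686
5 10 load 8.7032
6 12 source 8.6982
7 14 load 8.6949
8 16 source 8.6954

Γ_L=0.666667, Γ_S=-0.142857; launch V₁=10·100/175=5.714286
k=0 src: V=5.7143
k=1 load: inc=5.714286, refl=5.714286·0.666667=3.8095; V=0.000000+5.714286+3.809524=9.5238
k=2 src: inc=3.809524, refl=3.809524·-0.142857=-0.5442; V=5.714286+3.809524+-0.544218=8.9796
k=3 load: inc=-0.544218, refl=-0.544218·0.666667=-0.3628; V=9.523810+-0.544218+-0.362812=8.6168
k=4 src: inc=-0.362812, refl=-0.362812·-0.142857=0.0518; V=8.979592+-0.362812+0.051830=8.6686
k=5 load: inc=0.051830, refl=0.051830·0.666667=0.0346; V=8.616780+0.051830+0.034554=8.7032
k=6 src: inc=0.034554, refl=0.034554·-0.142857=-0.0049; V=8.668610+0.034554+-0.004936=8.6982
k=7 load: inc=-0.004936, refl=-0.004936·0.666667=-0.0033; V=8.703164+-0.004936+-0.003291=8.6949
k=8 src: inc=-0.003291, refl=-0.003291·-0.142857=0.0005; V=8.698228+-0.003291+0.000470=8.6954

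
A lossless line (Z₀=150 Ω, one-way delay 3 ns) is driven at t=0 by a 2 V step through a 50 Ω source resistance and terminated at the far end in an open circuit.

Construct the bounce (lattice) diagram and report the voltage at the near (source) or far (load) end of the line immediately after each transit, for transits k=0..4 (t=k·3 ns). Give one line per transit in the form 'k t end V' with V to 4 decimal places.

Γ_L=1.000000, Γ_S=-0.500000; launch V₁=2·150/200=1.500000
k=0 src: V=1.5000
k=1 load: inc=1.500000, refl=1.500000·1.000000=1.5000; V=0.000000+1.500000+1.500000=3.0000
k=2 src: inc=1.500000, refl=1.500000·-0.500000=-0.7500; V=1.500000+1.500000+-0.750000=2.2500
k=3 load: inc=-0.750000, refl=-0.750000·1.000000=-0.7500; V=3.000000+-0.750000+-0.750000=1.5000
k=4 src: inc=-0.750000, refl=-0.750000·-0.500000=0.3750; V=2.250000+-0.750000+0.375000=1.8750

0 0 source 1.5000
1 3 load 3.0000
2 6 source 2.2500
3 9 load 1.5000
4 12 source 1.8750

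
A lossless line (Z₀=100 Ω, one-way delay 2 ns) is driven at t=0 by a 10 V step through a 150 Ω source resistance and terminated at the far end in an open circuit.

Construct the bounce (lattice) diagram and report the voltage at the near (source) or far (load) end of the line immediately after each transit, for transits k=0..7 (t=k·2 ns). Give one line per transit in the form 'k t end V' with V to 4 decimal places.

0 0 source 4.0000
1 2 load 8.0000
2 4 source 8.8000
3 6 load 9.6000
4 8 source 9.7600
5 10 load 9.9200
6 12 source 9.9520
7 14 load 9.9840

Γ_L=1.000000, Γ_S=0.200000; launch V₁=10·100/250=4.000000
k=0 src: V=4.0000
k=1 load: inc=4.000000, refl=4.000000·1.000000=4.0000; V=0.000000+4.000000+4.000000=8.0000
k=2 src: inc=4.000000, refl=4.000000·0.200000=0.8000; V=4.000000+4.000000+0.800000=8.8000
k=3 load: inc=0.800000, refl=0.800000·1.000000=0.8000; V=8.000000+0.800000+0.800000=9.6000
k=4 src: inc=0.800000, refl=0.800000·0.200000=0.1600; V=8.800000+0.800000+0.160000=9.7600
k=5 load: inc=0.160000, refl=0.160000·1.000000=0.1600; V=9.600000+0.160000+0.160000=9.9200
k=6 src: inc=0.160000, refl=0.160000·0.200000=0.0320; V=9.760000+0.160000+0.032000=9.9520
k=7 load: inc=0.032000, refl=0.032000·1.000000=0.0320; V=9.920000+0.032000+0.032000=9.9840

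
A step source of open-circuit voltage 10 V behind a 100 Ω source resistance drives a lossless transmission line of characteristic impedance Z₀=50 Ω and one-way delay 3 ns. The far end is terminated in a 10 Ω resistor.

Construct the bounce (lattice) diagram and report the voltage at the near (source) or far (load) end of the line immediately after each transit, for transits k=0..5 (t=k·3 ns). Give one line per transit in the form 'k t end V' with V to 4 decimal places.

Γ_L=-0.666667, Γ_S=0.333333; launch V₁=10·50/150=3.333333
k=0 src: V=3.3333
k=1 load: inc=3.333333, refl=3.333333·-0.666667=-2.2222; V=0.000000+3.333333+-2.222222=1.1111
k=2 src: inc=-2.222222, refl=-2.222222·0.333333=-0.7407; V=3.333333+-2.222222+-0.740741=0.3704
k=3 load: inc=-0.740741, refl=-0.740741·-0.666667=0.4938; V=1.111111+-0.740741+0.493827=0.8642
k=4 src: inc=0.493827, refl=0.493827·0.333333=0.1646; V=0.370370+0.493827+0.164609=1.0288
k=5 load: inc=0.164609, refl=0.164609·-0.666667=-0.1097; V=0.864198+0.164609+-0.109739=0.9191

0 0 source 3.3333
1 3 load 1.1111
2 6 source 0.3704
3 9 load 0.8642
4 12 source 1.0288
5 15 load 0.9191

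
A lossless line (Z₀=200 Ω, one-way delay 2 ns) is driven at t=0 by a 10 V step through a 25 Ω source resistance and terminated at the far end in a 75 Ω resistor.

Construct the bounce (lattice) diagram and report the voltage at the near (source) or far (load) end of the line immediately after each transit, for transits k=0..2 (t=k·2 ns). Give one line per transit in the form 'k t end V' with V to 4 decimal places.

Γ_L=-0.454545, Γ_S=-0.777778; launch V₁=10·200/225=8.888889
k=0 src: V=8.8889
k=1 load: inc=8.888889, refl=8.888889·-0.454545=-4.0404; V=0.000000+8.888889+-4.040404=4.8485
k=2 src: inc=-4.040404, refl=-4.040404·-0.777778=3.1425; V=8.888889+-4.040404+3.142536=7.9910

0 0 source 8.8889
1 2 load 4.8485
2 4 source 7.9910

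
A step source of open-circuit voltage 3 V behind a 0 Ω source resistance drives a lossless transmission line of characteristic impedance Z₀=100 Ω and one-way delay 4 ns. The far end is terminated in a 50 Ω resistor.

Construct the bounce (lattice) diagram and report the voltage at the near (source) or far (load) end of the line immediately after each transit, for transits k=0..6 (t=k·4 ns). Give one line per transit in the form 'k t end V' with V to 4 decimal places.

0 0 source 3.0000
1 4 load 2.0000
2 8 source 3.0000
3 12 load 2.6667
4 16 source 3.0000
5 20 load 2.8889
6 24 source 3.0000

Γ_L=-0.333333, Γ_S=-1.000000; launch V₁=3·100/100=3.000000
k=0 src: V=3.0000
k=1 load: inc=3.000000, refl=3.000000·-0.333333=-1.0000; V=0.000000+3.000000+-1.000000=2.0000
k=2 src: inc=-1.000000, refl=-1.000000·-1.000000=1.0000; V=3.000000+-1.000000+1.000000=3.0000
k=3 load: inc=1.000000, refl=1.000000·-0.333333=-0.3333; V=2.000000+1.000000+-0.333333=2.6667
k=4 src: inc=-0.333333, refl=-0.333333·-1.000000=0.3333; V=3.000000+-0.333333+0.333333=3.0000
k=5 load: inc=0.333333, refl=0.333333·-0.333333=-0.1111; V=2.666667+0.333333+-0.111111=2.8889
k=6 src: inc=-0.111111, refl=-0.111111·-1.000000=0.1111; V=3.000000+-0.111111+0.111111=3.0000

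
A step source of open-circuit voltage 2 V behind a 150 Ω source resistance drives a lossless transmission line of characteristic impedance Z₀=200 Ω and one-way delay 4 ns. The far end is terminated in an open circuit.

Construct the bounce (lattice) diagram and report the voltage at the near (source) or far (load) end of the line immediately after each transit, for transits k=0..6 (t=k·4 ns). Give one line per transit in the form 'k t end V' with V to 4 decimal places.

Γ_L=1.000000, Γ_S=-0.142857; launch V₁=2·200/350=1.142857
k=0 src: V=1.1429
k=1 load: inc=1.142857, refl=1.142857·1.000000=1.1429; V=0.000000+1.142857+1.142857=2.2857
k=2 src: inc=1.142857, refl=1.142857·-0.142857=-0.1633; V=1.142857+1.142857+-0.163265=2.1224
k=3 load: inc=-0.163265, refl=-0.163265·1.000000=-0.1633; V=2.285714+-0.163265+-0.163265=1.9592
k=4 src: inc=-0.163265, refl=-0.163265·-0.142857=0.0233; V=2.122449+-0.163265+0.023324=1.9825
k=5 load: inc=0.023324, refl=0.023324·1.000000=0.0233; V=1.959184+0.023324+0.023324=2.0058
k=6 src: inc=0.023324, refl=0.023324·-0.142857=-0.0033; V=1.982507+0.023324+-0.003332=2.0025

0 0 source 1.1429
1 4 load 2.2857
2 8 source 2.1224
3 12 load 1.9592
4 16 source 1.9825
5 20 load 2.0058
6 24 source 2.0025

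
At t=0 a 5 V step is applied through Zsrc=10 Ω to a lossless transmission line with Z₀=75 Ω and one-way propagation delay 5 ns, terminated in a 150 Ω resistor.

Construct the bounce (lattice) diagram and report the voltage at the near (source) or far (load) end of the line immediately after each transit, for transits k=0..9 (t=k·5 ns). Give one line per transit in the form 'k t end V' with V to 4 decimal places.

Γ_L=0.333333, Γ_S=-0.764706; launch V₁=5·75/85=4.411765
k=0 src: V=4.4118
k=1 load: inc=4.411765, refl=4.411765·0.333333=1.4706; V=0.000000+4.411765+1.470588=5.8824
k=2 src: inc=1.470588, refl=1.470588·-0.764706=-1.1246; V=4.411765+1.470588+-1.124567=4.7578
k=3 load: inc=-1.124567, refl=-1.124567·0.333333=-0.3749; V=5.882353+-1.124567+-0.374856=4.3829
k=4 src: inc=-0.374856, refl=-0.374856·-0.764706=0.2867; V=4.757785+-0.374856+0.286654=4.6696
k=5 load: inc=0.286654, refl=0.286654·0.333333=0.0956; V=4.382930+0.286654+0.095551=4.7651
k=6 src: inc=0.095551, refl=0.095551·-0.764706=-0.0731; V=4.669584+0.095551+-0.073069=4.6921
k=7 load: inc=-0.073069, refl=-0.073069·0.333333=-0.0244; V=4.765136+-0.073069+-0.024356=4.6677
k=8 src: inc=-0.024356, refl=-0.024356·-0.764706=0.0186; V=4.692067+-0.024356+0.018625=4.6863
k=9 load: inc=0.018625, refl=0.018625·0.333333=0.0062; V=4.667711+0.018625+0.006208=4.6925

0 0 source 4.4118
1 5 load 5.8824
2 10 source 4.7578
3 15 load 4.3829
4 20 source 4.6696
5 25 load 4.7651
6 30 source 4.6921
7 35 load 4.6677
8 40 source 4.6863
9 45 load 4.6925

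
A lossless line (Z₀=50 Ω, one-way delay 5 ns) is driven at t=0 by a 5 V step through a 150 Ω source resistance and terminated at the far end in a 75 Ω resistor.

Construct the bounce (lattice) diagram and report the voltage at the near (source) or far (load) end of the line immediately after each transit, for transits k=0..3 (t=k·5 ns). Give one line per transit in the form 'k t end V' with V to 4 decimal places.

Γ_L=0.200000, Γ_S=0.500000; launch V₁=5·50/200=1.250000
k=0 src: V=1.2500
k=1 load: inc=1.250000, refl=1.250000·0.200000=0.2500; V=0.000000+1.250000+0.250000=1.5000
k=2 src: inc=0.250000, refl=0.250000·0.500000=0.1250; V=1.250000+0.250000+0.125000=1.6250
k=3 load: inc=0.125000, refl=0.125000·0.200000=0.0250; V=1.500000+0.125000+0.025000=1.6500

0 0 source 1.2500
1 5 load 1.5000
2 10 source 1.6250
3 15 load 1.6500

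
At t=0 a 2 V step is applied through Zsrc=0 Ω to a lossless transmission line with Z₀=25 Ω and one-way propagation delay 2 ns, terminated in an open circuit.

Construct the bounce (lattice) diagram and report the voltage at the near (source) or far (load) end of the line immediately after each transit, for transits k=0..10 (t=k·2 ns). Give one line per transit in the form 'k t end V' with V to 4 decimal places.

0 0 source 2.0000
1 2 load 4.0000
2 4 source 2.0000
3 6 load 0.0000
4 8 source 2.0000
5 10 load 4.0000
6 12 source 2.0000
7 14 load 0.0000
8 16 source 2.0000
9 18 load 4.0000
10 20 source 2.0000

Γ_L=1.000000, Γ_S=-1.000000; launch V₁=2·25/25=2.000000
k=0 src: V=2.0000
k=1 load: inc=2.000000, refl=2.000000·1.000000=2.0000; V=0.000000+2.000000+2.000000=4.0000
k=2 src: inc=2.000000, refl=2.000000·-1.000000=-2.0000; V=2.000000+2.000000+-2.000000=2.0000
k=3 load: inc=-2.000000, refl=-2.000000·1.000000=-2.0000; V=4.000000+-2.000000+-2.000000=0.0000
k=4 src: inc=-2.000000, refl=-2.000000·-1.000000=2.0000; V=2.000000+-2.000000+2.000000=2.0000
k=5 load: inc=2.000000, refl=2.000000·1.000000=2.0000; V=0.000000+2.000000+2.000000=4.0000
k=6 src: inc=2.000000, refl=2.000000·-1.000000=-2.0000; V=2.000000+2.000000+-2.000000=2.0000
k=7 load: inc=-2.000000, refl=-2.000000·1.000000=-2.0000; V=4.000000+-2.000000+-2.000000=0.0000
k=8 src: inc=-2.000000, refl=-2.000000·-1.000000=2.0000; V=2.000000+-2.000000+2.000000=2.0000
k=9 load: inc=2.000000, refl=2.000000·1.000000=2.0000; V=0.000000+2.000000+2.000000=4.0000
k=10 src: inc=2.000000, refl=2.000000·-1.000000=-2.0000; V=2.000000+2.000000+-2.000000=2.0000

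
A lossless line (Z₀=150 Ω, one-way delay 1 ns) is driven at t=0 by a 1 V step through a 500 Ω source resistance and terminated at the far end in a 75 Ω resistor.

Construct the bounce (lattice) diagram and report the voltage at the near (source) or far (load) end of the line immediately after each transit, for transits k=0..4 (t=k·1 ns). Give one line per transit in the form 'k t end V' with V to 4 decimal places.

0 0 source 0.2308
1 1 load 0.1538
2 2 source 0.1124
3 3 load 0.1262
4 4 source 0.1337

Γ_L=-0.333333, Γ_S=0.538462; launch V₁=1·150/650=0.230769
k=0 src: V=0.2308
k=1 load: inc=0.230769, refl=0.230769·-0.333333=-0.0769; V=0.000000+0.230769+-0.076923=0.1538
k=2 src: inc=-0.076923, refl=-0.076923·0.538462=-0.0414; V=0.230769+-0.076923+-0.041420=0.1124
k=3 load: inc=-0.041420, refl=-0.041420·-0.333333=0.0138; V=0.153846+-0.041420+0.013807=0.1262
k=4 src: inc=0.013807, refl=0.013807·0.538462=0.0074; V=0.112426+0.013807+0.007434=0.1337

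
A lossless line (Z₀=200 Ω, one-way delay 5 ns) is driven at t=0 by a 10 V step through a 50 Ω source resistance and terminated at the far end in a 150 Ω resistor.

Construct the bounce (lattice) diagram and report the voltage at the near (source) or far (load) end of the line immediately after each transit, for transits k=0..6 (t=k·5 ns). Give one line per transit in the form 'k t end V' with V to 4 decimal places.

Γ_L=-0.142857, Γ_S=-0.600000; launch V₁=10·200/250=8.000000
k=0 src: V=8.0000
k=1 load: inc=8.000000, refl=8.000000·-0.142857=-1.1429; V=0.000000+8.000000+-1.142857=6.8571
k=2 src: inc=-1.142857, refl=-1.142857·-0.600000=0.6857; V=8.000000+-1.142857+0.685714=7.5429
k=3 load: inc=0.685714, refl=0.685714·-0.142857=-0.0980; V=6.857143+0.685714+-0.097959=7.4449
k=4 src: inc=-0.097959, refl=-0.097959·-0.600000=0.0588; V=7.542857+-0.097959+0.058776=7.5037
k=5 load: inc=0.058776, refl=0.058776·-0.142857=-0.0084; V=7.444898+0.058776+-0.008397=7.4953
k=6 src: inc=-0.008397, refl=-0.008397·-0.600000=0.0050; V=7.503673+-0.008397+0.005038=7.5003

0 0 source 8.0000
1 5 load 6.8571
2 10 source 7.5429
3 15 load 7.4449
4 20 source 7.5037
5 25 load 7.4953
6 30 source 7.5003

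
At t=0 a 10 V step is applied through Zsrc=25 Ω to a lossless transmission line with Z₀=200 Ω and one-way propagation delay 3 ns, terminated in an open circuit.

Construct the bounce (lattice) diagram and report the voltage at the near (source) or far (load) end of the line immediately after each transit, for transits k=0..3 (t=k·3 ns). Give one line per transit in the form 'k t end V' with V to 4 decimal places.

Γ_L=1.000000, Γ_S=-0.777778; launch V₁=10·200/225=8.888889
k=0 src: V=8.8889
k=1 load: inc=8.888889, refl=8.888889·1.000000=8.8889; V=0.000000+8.888889+8.888889=17.7778
k=2 src: inc=8.888889, refl=8.888889·-0.777778=-6.9136; V=8.888889+8.888889+-6.913580=10.8642
k=3 load: inc=-6.913580, refl=-6.913580·1.000000=-6.9136; V=17.777778+-6.913580+-6.913580=3.9506

0 0 source 8.8889
1 3 load 17.7778
2 6 source 10.8642
3 9 load 3.9506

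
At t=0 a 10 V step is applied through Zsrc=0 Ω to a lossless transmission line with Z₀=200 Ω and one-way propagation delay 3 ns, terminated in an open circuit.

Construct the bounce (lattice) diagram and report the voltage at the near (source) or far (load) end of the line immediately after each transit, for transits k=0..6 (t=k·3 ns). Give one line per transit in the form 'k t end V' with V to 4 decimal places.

Γ_L=1.000000, Γ_S=-1.000000; launch V₁=10·200/200=10.000000
k=0 src: V=10.0000
k=1 load: inc=10.000000, refl=10.000000·1.000000=10.0000; V=0.000000+10.000000+10.000000=20.0000
k=2 src: inc=10.000000, refl=10.000000·-1.000000=-10.0000; V=10.000000+10.000000+-10.000000=10.0000
k=3 load: inc=-10.000000, refl=-10.000000·1.000000=-10.0000; V=20.000000+-10.000000+-10.000000=0.0000
k=4 src: inc=-10.000000, refl=-10.000000·-1.000000=10.0000; V=10.000000+-10.000000+10.000000=10.0000
k=5 load: inc=10.000000, refl=10.000000·1.000000=10.0000; V=0.000000+10.000000+10.000000=20.0000
k=6 src: inc=10.000000, refl=10.000000·-1.000000=-10.0000; V=10.000000+10.000000+-10.000000=10.0000

0 0 source 10.0000
1 3 load 20.0000
2 6 source 10.0000
3 9 load 0.0000
4 12 source 10.0000
5 15 load 20.0000
6 18 source 10.0000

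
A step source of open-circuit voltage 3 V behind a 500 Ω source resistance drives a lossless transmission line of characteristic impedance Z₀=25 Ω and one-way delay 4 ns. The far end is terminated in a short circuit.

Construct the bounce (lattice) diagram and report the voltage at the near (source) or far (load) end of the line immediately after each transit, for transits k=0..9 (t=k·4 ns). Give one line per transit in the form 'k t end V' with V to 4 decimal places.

0 0 source 0.1429
1 4 load 0.0000
2 8 source -0.1293
3 12 load 0.0000
4 16 source 0.1169
5 20 load 0.0000
6 24 source -0.1058
7 28 load 0.0000
8 32 source 0.0957
9 36 load 0.0000

Γ_L=-1.000000, Γ_S=0.904762; launch V₁=3·25/525=0.142857
k=0 src: V=0.1429
k=1 load: inc=0.142857, refl=0.142857·-1.000000=-0.1429; V=0.000000+0.142857+-0.142857=0.0000
k=2 src: inc=-0.142857, refl=-0.142857·0.904762=-0.1293; V=0.142857+-0.142857+-0.129252=-0.1293
k=3 load: inc=-0.129252, refl=-0.129252·-1.000000=0.1293; V=0.000000+-0.129252+0.129252=0.0000
k=4 src: inc=0.129252, refl=0.129252·0.904762=0.1169; V=-0.129252+0.129252+0.116942=0.1169
k=5 load: inc=0.116942, refl=0.116942·-1.000000=-0.1169; V=0.000000+0.116942+-0.116942=0.0000
k=6 src: inc=-0.116942, refl=-0.116942·0.904762=-0.1058; V=0.116942+-0.116942+-0.105805=-0.1058
k=7 load: inc=-0.105805, refl=-0.105805·-1.000000=0.1058; V=0.000000+-0.105805+0.105805=0.0000
k=8 src: inc=0.105805, refl=0.105805·0.904762=0.0957; V=-0.105805+0.105805+0.095728=0.0957
k=9 load: inc=0.095728, refl=0.095728·-1.000000=-0.0957; V=0.000000+0.095728+-0.095728=0.0000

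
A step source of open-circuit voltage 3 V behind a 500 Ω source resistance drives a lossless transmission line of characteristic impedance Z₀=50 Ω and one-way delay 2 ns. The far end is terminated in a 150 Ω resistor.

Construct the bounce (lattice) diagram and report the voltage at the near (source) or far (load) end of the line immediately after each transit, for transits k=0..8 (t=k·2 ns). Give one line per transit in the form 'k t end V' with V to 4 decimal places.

Γ_L=0.500000, Γ_S=0.818182; launch V₁=3·50/550=0.272727
k=0 src: V=0.2727
k=1 load: inc=0.272727, refl=0.272727·0.500000=0.1364; V=0.000000+0.272727+0.136364=0.4091
k=2 src: inc=0.136364, refl=0.136364·0.818182=0.1116; V=0.272727+0.136364+0.111570=0.5207
k=3 load: inc=0.111570, refl=0.111570·0.500000=0.0558; V=0.409091+0.111570+0.055785=0.5764
k=4 src: inc=0.055785, refl=0.055785·0.818182=0.0456; V=0.520661+0.055785+0.045642=0.6221
k=5 load: inc=0.045642, refl=0.045642·0.500000=0.0228; V=0.576446+0.045642+0.022821=0.6449
k=6 src: inc=0.022821, refl=0.022821·0.818182=0.0187; V=0.622089+0.022821+0.018672=0.6636
k=7 load: inc=0.018672, refl=0.018672·0.500000=0.0093; V=0.644910+0.018672+0.009336=0.6729
k=8 src: inc=0.009336, refl=0.009336·0.818182=0.0076; V=0.663582+0.009336+0.007638=0.6806

0 0 source 0.2727
1 2 load 0.4091
2 4 source 0.5207
3 6 load 0.5764
4 8 source 0.6221
5 10 load 0.6449
6 12 source 0.6636
7 14 load 0.6729
8 16 source 0.6806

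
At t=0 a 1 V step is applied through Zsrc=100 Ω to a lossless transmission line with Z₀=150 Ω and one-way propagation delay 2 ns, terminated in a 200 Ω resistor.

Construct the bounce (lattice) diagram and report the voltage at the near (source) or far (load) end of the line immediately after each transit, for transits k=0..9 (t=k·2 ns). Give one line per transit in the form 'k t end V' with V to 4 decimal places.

Γ_L=0.142857, Γ_S=-0.200000; launch V₁=1·150/250=0.600000
k=0 src: V=0.6000
k=1 load: inc=0.600000, refl=0.600000·0.142857=0.0857; V=0.000000+0.600000+0.085714=0.6857
k=2 src: inc=0.085714, refl=0.085714·-0.200000=-0.0171; V=0.600000+0.085714+-0.017143=0.6686
k=3 load: inc=-0.017143, refl=-0.017143·0.142857=-0.0024; V=0.685714+-0.017143+-0.002449=0.6661
k=4 src: inc=-0.002449, refl=-0.002449·-0.200000=0.0005; V=0.668571+-0.002449+0.000490=0.6666
k=5 load: inc=0.000490, refl=0.000490·0.142857=0.0001; V=0.666122+0.000490+0.000070=0.6667
k=6 src: inc=0.000070, refl=0.000070·-0.200000=-0.0000; V=0.666612+0.000070+-0.000014=0.6667
k=7 load: inc=-0.000014, refl=-0.000014·0.142857=-0.0000; V=0.666682+-0.000014+-0.000002=0.6667
k=8 src: inc=-0.000002, refl=-0.000002·-0.200000=0.0000; V=0.666668+-0.000002+0.000000=0.6667
k=9 load: inc=0.000000, refl=0.000000·0.142857=0.0000; V=0.666666+0.000000+0.000000=0.6667

0 0 source 0.6000
1 2 load 0.6857
2 4 source 0.6686
3 6 load 0.6661
4 8 source 0.6666
5 10 load 0.6667
6 12 source 0.6667
7 14 load 0.6667
8 16 source 0.6667
9 18 load 0.6667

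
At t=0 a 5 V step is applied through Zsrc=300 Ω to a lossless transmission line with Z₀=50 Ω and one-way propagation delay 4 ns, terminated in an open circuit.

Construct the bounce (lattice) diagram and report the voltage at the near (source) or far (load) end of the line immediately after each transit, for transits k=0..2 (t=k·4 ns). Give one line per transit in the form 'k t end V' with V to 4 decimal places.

Γ_L=1.000000, Γ_S=0.714286; launch V₁=5·50/350=0.714286
k=0 src: V=0.7143
k=1 load: inc=0.714286, refl=0.714286·1.000000=0.7143; V=0.000000+0.714286+0.714286=1.4286
k=2 src: inc=0.714286, refl=0.714286·0.714286=0.5102; V=0.714286+0.714286+0.510204=1.9388

0 0 source 0.7143
1 4 load 1.4286
2 8 source 1.9388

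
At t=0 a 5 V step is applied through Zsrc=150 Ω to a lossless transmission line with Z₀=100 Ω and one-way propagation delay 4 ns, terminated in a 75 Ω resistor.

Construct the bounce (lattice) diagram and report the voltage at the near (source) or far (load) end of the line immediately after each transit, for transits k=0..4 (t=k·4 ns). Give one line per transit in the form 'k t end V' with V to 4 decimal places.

0 0 source 2.0000
1 4 load 1.7143
2 8 source 1.6571
3 12 load 1.6653
4 16 source 1.6669

Γ_L=-0.142857, Γ_S=0.200000; launch V₁=5·100/250=2.000000
k=0 src: V=2.0000
k=1 load: inc=2.000000, refl=2.000000·-0.142857=-0.2857; V=0.000000+2.000000+-0.285714=1.7143
k=2 src: inc=-0.285714, refl=-0.285714·0.200000=-0.0571; V=2.000000+-0.285714+-0.057143=1.6571
k=3 load: inc=-0.057143, refl=-0.057143·-0.142857=0.0082; V=1.714286+-0.057143+0.008163=1.6653
k=4 src: inc=0.008163, refl=0.008163·0.200000=0.0016; V=1.657143+0.008163+0.001633=1.6669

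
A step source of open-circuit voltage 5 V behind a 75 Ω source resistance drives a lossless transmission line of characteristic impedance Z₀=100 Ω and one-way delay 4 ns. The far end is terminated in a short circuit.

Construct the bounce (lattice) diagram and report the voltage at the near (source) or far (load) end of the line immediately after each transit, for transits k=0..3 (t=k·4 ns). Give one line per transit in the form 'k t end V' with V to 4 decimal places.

0 0 source 2.8571
1 4 load 0.0000
2 8 source 0.4082
3 12 load 0.0000

Γ_L=-1.000000, Γ_S=-0.142857; launch V₁=5·100/175=2.857143
k=0 src: V=2.8571
k=1 load: inc=2.857143, refl=2.857143·-1.000000=-2.8571; V=0.000000+2.857143+-2.857143=0.0000
k=2 src: inc=-2.857143, refl=-2.857143·-0.142857=0.4082; V=2.857143+-2.857143+0.408163=0.4082
k=3 load: inc=0.408163, refl=0.408163·-1.000000=-0.4082; V=0.000000+0.408163+-0.408163=0.0000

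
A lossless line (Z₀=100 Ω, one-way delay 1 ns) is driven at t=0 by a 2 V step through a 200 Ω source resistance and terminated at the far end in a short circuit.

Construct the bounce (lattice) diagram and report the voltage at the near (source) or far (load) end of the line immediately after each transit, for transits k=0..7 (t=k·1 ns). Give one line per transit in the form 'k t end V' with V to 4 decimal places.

Γ_L=-1.000000, Γ_S=0.333333; launch V₁=2·100/300=0.666667
k=0 src: V=0.6667
k=1 load: inc=0.666667, refl=0.666667·-1.000000=-0.6667; V=0.000000+0.666667+-0.666667=0.0000
k=2 src: inc=-0.666667, refl=-0.666667·0.333333=-0.2222; V=0.666667+-0.666667+-0.222222=-0.2222
k=3 load: inc=-0.222222, refl=-0.222222·-1.000000=0.2222; V=0.000000+-0.222222+0.222222=0.0000
k=4 src: inc=0.222222, refl=0.222222·0.333333=0.0741; V=-0.222222+0.222222+0.074074=0.0741
k=5 load: inc=0.074074, refl=0.074074·-1.000000=-0.0741; V=0.000000+0.074074+-0.074074=0.0000
k=6 src: inc=-0.074074, refl=-0.074074·0.333333=-0.0247; V=0.074074+-0.074074+-0.024691=-0.0247
k=7 load: inc=-0.024691, refl=-0.024691·-1.000000=0.0247; V=0.000000+-0.024691+0.024691=0.0000

0 0 source 0.6667
1 1 load 0.0000
2 2 source -0.2222
3 3 load 0.0000
4 4 source 0.0741
5 5 load 0.0000
6 6 source -0.0247
7 7 load 0.0000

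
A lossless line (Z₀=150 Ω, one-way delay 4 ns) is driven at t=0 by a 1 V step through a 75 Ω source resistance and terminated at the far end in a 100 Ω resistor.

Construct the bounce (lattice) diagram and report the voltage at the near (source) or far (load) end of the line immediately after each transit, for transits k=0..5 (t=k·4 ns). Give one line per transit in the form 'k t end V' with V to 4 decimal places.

0 0 source 0.6667
1 4 load 0.5333
2 8 source 0.5778
3 12 load 0.5689
4 16 source 0.5719
5 20 load 0.5713

Γ_L=-0.200000, Γ_S=-0.333333; launch V₁=1·150/225=0.666667
k=0 src: V=0.6667
k=1 load: inc=0.666667, refl=0.666667·-0.200000=-0.1333; V=0.000000+0.666667+-0.133333=0.5333
k=2 src: inc=-0.133333, refl=-0.133333·-0.333333=0.0444; V=0.666667+-0.133333+0.044444=0.5778
k=3 load: inc=0.044444, refl=0.044444·-0.200000=-0.0089; V=0.533333+0.044444+-0.008889=0.5689
k=4 src: inc=-0.008889, refl=-0.008889·-0.333333=0.0030; V=0.577778+-0.008889+0.002963=0.5719
k=5 load: inc=0.002963, refl=0.002963·-0.200000=-0.0006; V=0.568889+0.002963+-0.000593=0.5713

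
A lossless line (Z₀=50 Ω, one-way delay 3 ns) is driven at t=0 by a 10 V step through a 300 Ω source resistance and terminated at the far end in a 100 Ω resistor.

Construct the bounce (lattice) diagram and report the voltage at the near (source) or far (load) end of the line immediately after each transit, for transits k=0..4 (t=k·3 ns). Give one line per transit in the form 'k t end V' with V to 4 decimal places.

0 0 source 1.4286
1 3 load 1.9048
2 6 source 2.2449
3 9 load 2.3583
4 12 source 2.4393

Γ_L=0.333333, Γ_S=0.714286; launch V₁=10·50/350=1.428571
k=0 src: V=1.4286
k=1 load: inc=1.428571, refl=1.428571·0.333333=0.4762; V=0.000000+1.428571+0.476190=1.9048
k=2 src: inc=0.476190, refl=0.476190·0.714286=0.3401; V=1.428571+0.476190+0.340136=2.2449
k=3 load: inc=0.340136, refl=0.340136·0.333333=0.1134; V=1.904762+0.340136+0.113379=2.3583
k=4 src: inc=0.113379, refl=0.113379·0.714286=0.0810; V=2.244898+0.113379+0.080985=2.4393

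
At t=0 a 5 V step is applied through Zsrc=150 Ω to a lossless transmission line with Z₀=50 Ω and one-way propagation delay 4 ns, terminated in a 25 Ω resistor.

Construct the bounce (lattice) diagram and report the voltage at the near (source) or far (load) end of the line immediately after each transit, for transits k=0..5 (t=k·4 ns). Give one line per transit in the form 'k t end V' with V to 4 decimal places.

0 0 source 1.2500
1 4 load 0.8333
2 8 source 0.6250
3 12 load 0.6944
4 16 source 0.7292
5 20 load 0.7176

Γ_L=-0.333333, Γ_S=0.500000; launch V₁=5·50/200=1.250000
k=0 src: V=1.2500
k=1 load: inc=1.250000, refl=1.250000·-0.333333=-0.4167; V=0.000000+1.250000+-0.416667=0.8333
k=2 src: inc=-0.416667, refl=-0.416667·0.500000=-0.2083; V=1.250000+-0.416667+-0.208333=0.6250
k=3 load: inc=-0.208333, refl=-0.208333·-0.333333=0.0694; V=0.833333+-0.208333+0.069444=0.6944
k=4 src: inc=0.069444, refl=0.069444·0.500000=0.0347; V=0.625000+0.069444+0.034722=0.7292
k=5 load: inc=0.034722, refl=0.034722·-0.333333=-0.0116; V=0.694444+0.034722+-0.011574=0.7176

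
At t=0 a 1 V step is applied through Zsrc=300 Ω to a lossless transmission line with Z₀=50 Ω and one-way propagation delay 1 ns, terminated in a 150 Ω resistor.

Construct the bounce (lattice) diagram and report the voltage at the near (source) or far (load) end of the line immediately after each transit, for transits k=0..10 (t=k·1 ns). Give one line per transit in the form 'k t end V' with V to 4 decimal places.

0 0 source 0.1429
1 1 load 0.2143
2 2 source 0.2653
3 3 load 0.2908
4 4 source 0.3090
5 5 load 0.3181
6 6 source 0.3247
7 7 load 0.3279
8 8 source 0.3302
9 9 load 0.3314
10 10 source 0.3322

Γ_L=0.500000, Γ_S=0.714286; launch V₁=1·50/350=0.142857
k=0 src: V=0.1429
k=1 load: inc=0.142857, refl=0.142857·0.500000=0.0714; V=0.000000+0.142857+0.071429=0.2143
k=2 src: inc=0.071429, refl=0.071429·0.714286=0.0510; V=0.142857+0.071429+0.051020=0.2653
k=3 load: inc=0.051020, refl=0.051020·0.500000=0.0255; V=0.214286+0.051020+0.025510=0.2908
k=4 src: inc=0.025510, refl=0.025510·0.714286=0.0182; V=0.265306+0.025510+0.018222=0.3090
k=5 load: inc=0.018222, refl=0.018222·0.500000=0.0091; V=0.290816+0.018222+0.009111=0.3181
k=6 src: inc=0.009111, refl=0.009111·0.714286=0.0065; V=0.309038+0.009111+0.006508=0.3247
k=7 load: inc=0.006508, refl=0.006508·0.500000=0.0033; V=0.318149+0.006508+0.003254=0.3279
k=8 src: inc=0.003254, refl=0.003254·0.714286=0.0023; V=0.324656+0.003254+0.002324=0.3302
k=9 load: inc=0.002324, refl=0.002324·0.500000=0.0012; V=0.327910+0.002324+0.001162=0.3314
k=10 src: inc=0.001162, refl=0.001162·0.714286=0.0008; V=0.330234+0.001162+0.000830=0.3322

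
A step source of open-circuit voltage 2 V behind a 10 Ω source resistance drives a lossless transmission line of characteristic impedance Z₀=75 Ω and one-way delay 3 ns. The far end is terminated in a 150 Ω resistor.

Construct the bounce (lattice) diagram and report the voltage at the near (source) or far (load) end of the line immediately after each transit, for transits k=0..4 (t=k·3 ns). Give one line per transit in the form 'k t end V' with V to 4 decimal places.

Γ_L=0.333333, Γ_S=-0.764706; launch V₁=2·75/85=1.764706
k=0 src: V=1.7647
k=1 load: inc=1.764706, refl=1.764706·0.333333=0.5882; V=0.000000+1.764706+0.588235=2.3529
k=2 src: inc=0.588235, refl=0.588235·-0.764706=-0.4498; V=1.764706+0.588235+-0.449827=1.9031
k=3 load: inc=-0.449827, refl=-0.449827·0.333333=-0.1499; V=2.352941+-0.449827+-0.149942=1.7532
k=4 src: inc=-0.149942, refl=-0.149942·-0.764706=0.1147; V=1.903114+-0.149942+0.114662=1.8678

0 0 source 1.7647
1 3 load 2.3529
2 6 source 1.9031
3 9 load 1.7532
4 12 source 1.8678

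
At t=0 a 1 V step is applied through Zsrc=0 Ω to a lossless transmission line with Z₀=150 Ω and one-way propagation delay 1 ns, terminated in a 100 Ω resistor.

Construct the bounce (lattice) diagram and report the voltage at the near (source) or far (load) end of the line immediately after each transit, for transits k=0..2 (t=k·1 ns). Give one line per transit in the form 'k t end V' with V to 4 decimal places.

Γ_L=-0.200000, Γ_S=-1.000000; launch V₁=1·150/150=1.000000
k=0 src: V=1.0000
k=1 load: inc=1.000000, refl=1.000000·-0.200000=-0.2000; V=0.000000+1.000000+-0.200000=0.8000
k=2 src: inc=-0.200000, refl=-0.200000·-1.000000=0.2000; V=1.000000+-0.200000+0.200000=1.0000

0 0 source 1.0000
1 1 load 0.8000
2 2 source 1.0000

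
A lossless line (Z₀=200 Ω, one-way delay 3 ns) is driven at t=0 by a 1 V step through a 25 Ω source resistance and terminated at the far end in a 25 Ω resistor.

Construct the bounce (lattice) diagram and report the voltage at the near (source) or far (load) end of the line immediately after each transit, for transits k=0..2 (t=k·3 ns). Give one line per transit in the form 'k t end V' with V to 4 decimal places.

Γ_L=-0.777778, Γ_S=-0.777778; launch V₁=1·200/225=0.888889
k=0 src: V=0.8889
k=1 load: inc=0.888889, refl=0.888889·-0.777778=-0.6914; V=0.000000+0.888889+-0.691358=0.1975
k=2 src: inc=-0.691358, refl=-0.691358·-0.777778=0.5377; V=0.888889+-0.691358+0.537723=0.7353

0 0 source 0.8889
1 3 load 0.1975
2 6 source 0.7353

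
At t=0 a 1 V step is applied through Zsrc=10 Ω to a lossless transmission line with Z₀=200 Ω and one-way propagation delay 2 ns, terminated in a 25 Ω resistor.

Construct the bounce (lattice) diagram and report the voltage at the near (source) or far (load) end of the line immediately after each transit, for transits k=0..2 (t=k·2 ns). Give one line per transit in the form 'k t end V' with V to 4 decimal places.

Γ_L=-0.777778, Γ_S=-0.904762; launch V₁=1·200/210=0.952381
k=0 src: V=0.9524
k=1 load: inc=0.952381, refl=0.952381·-0.777778=-0.7407; V=0.000000+0.952381+-0.740741=0.2116
k=2 src: inc=-0.740741, refl=-0.740741·-0.904762=0.6702; V=0.952381+-0.740741+0.670194=0.8818

0 0 source 0.9524
1 2 load 0.2116
2 4 source 0.8818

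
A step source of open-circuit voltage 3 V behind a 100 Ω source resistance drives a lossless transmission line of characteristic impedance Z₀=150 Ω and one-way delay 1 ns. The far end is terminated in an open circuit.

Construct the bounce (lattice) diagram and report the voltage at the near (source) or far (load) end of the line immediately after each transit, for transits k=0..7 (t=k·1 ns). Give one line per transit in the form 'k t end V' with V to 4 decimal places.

Γ_L=1.000000, Γ_S=-0.200000; launch V₁=3·150/250=1.800000
k=0 src: V=1.8000
k=1 load: inc=1.800000, refl=1.800000·1.000000=1.8000; V=0.000000+1.800000+1.800000=3.6000
k=2 src: inc=1.800000, refl=1.800000·-0.200000=-0.3600; V=1.800000+1.800000+-0.360000=3.2400
k=3 load: inc=-0.360000, refl=-0.360000·1.000000=-0.3600; V=3.600000+-0.360000+-0.360000=2.8800
k=4 src: inc=-0.360000, refl=-0.360000·-0.200000=0.0720; V=3.240000+-0.360000+0.072000=2.9520
k=5 load: inc=0.072000, refl=0.072000·1.000000=0.0720; V=2.880000+0.072000+0.072000=3.0240
k=6 src: inc=0.072000, refl=0.072000·-0.200000=-0.0144; V=2.952000+0.072000+-0.014400=3.0096
k=7 load: inc=-0.014400, refl=-0.014400·1.000000=-0.0144; V=3.024000+-0.014400+-0.014400=2.9952

0 0 source 1.8000
1 1 load 3.6000
2 2 source 3.2400
3 3 load 2.8800
4 4 source 2.9520
5 5 load 3.0240
6 6 source 3.0096
7 7 load 2.9952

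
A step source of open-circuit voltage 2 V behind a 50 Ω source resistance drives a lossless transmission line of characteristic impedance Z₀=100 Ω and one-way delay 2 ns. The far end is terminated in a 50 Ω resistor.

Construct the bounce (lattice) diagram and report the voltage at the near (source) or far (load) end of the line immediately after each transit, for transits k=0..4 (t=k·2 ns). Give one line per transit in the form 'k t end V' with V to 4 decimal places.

0 0 source 1.3333
1 2 load 0.8889
2 4 source 1.0370
3 6 load 0.9877
4 8 source 1.0041

Γ_L=-0.333333, Γ_S=-0.333333; launch V₁=2·100/150=1.333333
k=0 src: V=1.3333
k=1 load: inc=1.333333, refl=1.333333·-0.333333=-0.4444; V=0.000000+1.333333+-0.444444=0.8889
k=2 src: inc=-0.444444, refl=-0.444444·-0.333333=0.1481; V=1.333333+-0.444444+0.148148=1.0370
k=3 load: inc=0.148148, refl=0.148148·-0.333333=-0.0494; V=0.888889+0.148148+-0.049383=0.9877
k=4 src: inc=-0.049383, refl=-0.049383·-0.333333=0.0165; V=1.037037+-0.049383+0.016461=1.0041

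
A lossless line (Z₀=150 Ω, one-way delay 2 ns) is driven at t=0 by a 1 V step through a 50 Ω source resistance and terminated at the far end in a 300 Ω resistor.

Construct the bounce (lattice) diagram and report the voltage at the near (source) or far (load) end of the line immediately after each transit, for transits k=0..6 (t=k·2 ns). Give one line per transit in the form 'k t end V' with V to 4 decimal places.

0 0 source 0.7500
1 2 load 1.0000
2 4 source 0.8750
3 6 load 0.8333
4 8 source 0.8542
5 10 load 0.8611
6 12 source 0.8576

Γ_L=0.333333, Γ_S=-0.500000; launch V₁=1·150/200=0.750000
k=0 src: V=0.7500
k=1 load: inc=0.750000, refl=0.750000·0.333333=0.2500; V=0.000000+0.750000+0.250000=1.0000
k=2 src: inc=0.250000, refl=0.250000·-0.500000=-0.1250; V=0.750000+0.250000+-0.125000=0.8750
k=3 load: inc=-0.125000, refl=-0.125000·0.333333=-0.0417; V=1.000000+-0.125000+-0.041667=0.8333
k=4 src: inc=-0.041667, refl=-0.041667·-0.500000=0.0208; V=0.875000+-0.041667+0.020833=0.8542
k=5 load: inc=0.020833, refl=0.020833·0.333333=0.0069; V=0.833333+0.020833+0.006944=0.8611
k=6 src: inc=0.006944, refl=0.006944·-0.500000=-0.0035; V=0.854167+0.006944+-0.003472=0.8576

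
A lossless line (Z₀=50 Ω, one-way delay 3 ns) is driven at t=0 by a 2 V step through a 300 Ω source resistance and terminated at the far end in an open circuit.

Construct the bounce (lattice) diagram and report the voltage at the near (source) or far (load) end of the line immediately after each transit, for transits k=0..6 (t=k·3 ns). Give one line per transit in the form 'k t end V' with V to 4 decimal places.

Γ_L=1.000000, Γ_S=0.714286; launch V₁=2·50/350=0.285714
k=0 src: V=0.2857
k=1 load: inc=0.285714, refl=0.285714·1.000000=0.2857; V=0.000000+0.285714+0.285714=0.5714
k=2 src: inc=0.285714, refl=0.285714·0.714286=0.2041; V=0.285714+0.285714+0.204082=0.7755
k=3 load: inc=0.204082, refl=0.204082·1.000000=0.2041; V=0.571429+0.204082+0.204082=0.9796
k=4 src: inc=0.204082, refl=0.204082·0.714286=0.1458; V=0.775510+0.204082+0.145773=1.1254
k=5 load: inc=0.145773, refl=0.145773·1.000000=0.1458; V=0.979592+0.145773+0.145773=1.2711
k=6 src: inc=0.145773, refl=0.145773·0.714286=0.1041; V=1.125364+0.145773+0.104123=1.3753

0 0 source 0.2857
1 3 load 0.5714
2 6 source 0.7755
3 9 load 0.9796
4 12 source 1.1254
5 15 load 1.2711
6 18 source 1.3753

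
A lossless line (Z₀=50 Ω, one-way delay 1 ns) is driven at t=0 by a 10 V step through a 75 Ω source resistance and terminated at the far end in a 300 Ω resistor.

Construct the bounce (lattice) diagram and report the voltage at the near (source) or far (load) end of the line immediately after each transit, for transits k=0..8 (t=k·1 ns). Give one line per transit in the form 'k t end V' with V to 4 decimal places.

0 0 source 4.0000
1 1 load 6.8571
2 2 source 7.4286
3 3 load 7.8367
4 4 source 7.9184
5 5 load 7.9767
6 6 source 7.9883
7 7 load 7.9967
8 8 source 7.9983

Γ_L=0.714286, Γ_S=0.200000; launch V₁=10·50/125=4.000000
k=0 src: V=4.0000
k=1 load: inc=4.000000, refl=4.000000·0.714286=2.8571; V=0.000000+4.000000+2.857143=6.8571
k=2 src: inc=2.857143, refl=2.857143·0.200000=0.5714; V=4.000000+2.857143+0.571429=7.4286
k=3 load: inc=0.571429, refl=0.571429·0.714286=0.4082; V=6.857143+0.571429+0.408163=7.8367
k=4 src: inc=0.408163, refl=0.408163·0.200000=0.0816; V=7.428571+0.408163+0.081633=7.9184
k=5 load: inc=0.081633, refl=0.081633·0.714286=0.0583; V=7.836735+0.081633+0.058309=7.9767
k=6 src: inc=0.058309, refl=0.058309·0.200000=0.0117; V=7.918367+0.058309+0.011662=7.9883
k=7 load: inc=0.011662, refl=0.011662·0.714286=0.0083; V=7.976676+0.011662+0.008330=7.9967
k=8 src: inc=0.008330, refl=0.008330·0.200000=0.0017; V=7.988338+0.008330+0.001666=7.9983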